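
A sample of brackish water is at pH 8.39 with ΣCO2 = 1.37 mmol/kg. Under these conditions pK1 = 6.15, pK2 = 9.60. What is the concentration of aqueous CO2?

α₀ = 1 / (1 + K1/[H⁺] + K1K2/[H⁺]²) = 1 / (1 + 10^+2.24 + 10^+1.03)
   = 1 / (1 + 173.78 + 10.715) = 1/185.50 = 0.005391
[CO2*] = α₀ × DIC = 0.005391 × 1.37 = 0.00739 mmol/kg = 7.39 μmol/kg

[CO2*] = 7.39 μmol/kg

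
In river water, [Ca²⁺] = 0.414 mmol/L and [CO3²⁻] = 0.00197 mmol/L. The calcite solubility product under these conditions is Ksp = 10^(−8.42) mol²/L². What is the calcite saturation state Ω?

Ksp = 10^(−8.42) = 3.802×10^-9
Ω = [Ca²⁺][CO3²⁻]/Ksp = (0.414×10^-3)(0.00197×10^-3) / 3.802×10^-9 = 0.215

Ω = 0.215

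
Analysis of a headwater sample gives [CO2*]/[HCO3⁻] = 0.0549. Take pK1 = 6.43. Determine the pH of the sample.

From K1 = [H⁺][HCO3⁻]/[CO2*]:  pH = pK1 − log₁₀([CO2*]/[HCO3⁻])
log₁₀(0.0549) = -1.260
pH = 6.43 − (-1.260) = 7.69

pH = 7.69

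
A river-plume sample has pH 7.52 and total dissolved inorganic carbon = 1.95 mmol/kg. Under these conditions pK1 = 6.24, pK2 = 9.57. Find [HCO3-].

[HCO3⁻] = 1.84 mmol/kg

α₁ = 1 / (1 + [H⁺]/K1 + K2/[H⁺]) = 1 / (1 + 10^-1.28 + 10^-2.05)
   = 1 / (1 + 0.052481 + 0.0089125) = 1/1.0614 = 0.9422
[HCO3⁻] = α₁ × DIC = 0.9422 × 1.95 = 1.84 mmol/kg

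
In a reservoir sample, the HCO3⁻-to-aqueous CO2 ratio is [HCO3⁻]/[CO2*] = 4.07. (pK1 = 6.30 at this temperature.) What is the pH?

From K1 = [H⁺][HCO3⁻]/[CO2*]:  pH = pK1 + log₁₀([HCO3⁻]/[CO2*])
log₁₀(4.07) = +0.610
pH = 6.30 + (+0.610) = 6.91

pH = 6.91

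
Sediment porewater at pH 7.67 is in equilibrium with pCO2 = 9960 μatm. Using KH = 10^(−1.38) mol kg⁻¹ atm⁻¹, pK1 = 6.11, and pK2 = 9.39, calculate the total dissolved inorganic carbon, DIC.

[CO2*] = KH · pCO2 = 10^(−1.38) × 9960×10^-6 = 4.152×10^-4 mol/kg
α₀ = 1/(1 + K1/[H⁺] + K1K2/[H⁺]²) = 1/(1 + 10^+1.56 + 10^-0.16) = 0.02632
DIC = [CO2*]/α₀ = 4.152×10^-4 / 0.02632 = 15.8 mmol/kg

DIC = 15.8 mmol/kg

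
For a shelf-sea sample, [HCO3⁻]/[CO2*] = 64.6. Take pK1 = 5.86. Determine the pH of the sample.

pH = 7.67

From K1 = [H⁺][HCO3⁻]/[CO2*]:  pH = pK1 + log₁₀([HCO3⁻]/[CO2*])
log₁₀(64.6) = +1.810
pH = 5.86 + (+1.810) = 7.67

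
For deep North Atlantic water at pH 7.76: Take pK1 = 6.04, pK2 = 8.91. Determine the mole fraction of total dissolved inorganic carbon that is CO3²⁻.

α₂ = 1 / (1 + [H⁺]/K2 + [H⁺]²/(K1K2)) = 1 / (1 + 10^+1.15 + 10^-0.57)
   = 1 / (1 + 14.125 + 0.26915) = 1/15.395 = 0.06496

α₂ = 0.0650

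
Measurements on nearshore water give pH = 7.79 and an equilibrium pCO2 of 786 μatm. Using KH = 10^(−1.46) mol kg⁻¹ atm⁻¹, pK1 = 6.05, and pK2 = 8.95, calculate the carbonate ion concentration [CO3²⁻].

[CO3²⁻] = 0.104 mmol/kg

[CO2*] = KH · pCO2 = 10^(−1.46) × 786×10^-6 = 2.725×10^-5 mol/kg
α₀ = 1/(1 + K1/[H⁺] + K1K2/[H⁺]²) = 1/(1 + 10^+1.74 + 10^+0.58) = 0.01673
DIC = [CO2*]/α₀ = 2.725×10^-5 / 0.01673 = 1.629 mmol/kg
[CO3²⁻] = α₂·DIC; α₂ = 0.06362, so [CO3²⁻] = 0.06362 × 1.629 = 0.104 mmol/kg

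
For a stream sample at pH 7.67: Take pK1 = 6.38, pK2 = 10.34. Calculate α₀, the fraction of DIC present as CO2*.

α₀ = 0.0487

α₀ = 1 / (1 + K1/[H⁺] + K1K2/[H⁺]²) = 1 / (1 + 10^+1.29 + 10^-1.38)
   = 1 / (1 + 19.498 + 0.041687) = 1/20.540 = 0.04869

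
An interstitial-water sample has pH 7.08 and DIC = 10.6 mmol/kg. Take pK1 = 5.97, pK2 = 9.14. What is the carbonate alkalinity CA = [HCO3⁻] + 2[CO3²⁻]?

CA = 9.93 mmol/kg

CA = [HCO3⁻] + 2[CO3²⁻] = (α₁ + 2α₂)·DIC
At pH 7.08: [H⁺]/K1 = 10^-1.11 = 0.077625, K2/[H⁺] = 10^-2.06 = 0.0087096
α₁ = 1/(1 + 0.077625 + 0.0087096) = 1/1.0863 = 0.9205; α₂ = α₁·K2/[H⁺] = 0.008017
α₁ + 2α₂ = 0.9366
CA = 0.9366 × 10.6 = 9.93 mmol/kg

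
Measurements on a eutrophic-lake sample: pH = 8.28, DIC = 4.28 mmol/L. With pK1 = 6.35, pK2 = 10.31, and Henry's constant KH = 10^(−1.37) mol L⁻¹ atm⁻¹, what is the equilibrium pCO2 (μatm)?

pCO2 = 1150 μatm

α₀ = 1 / (1 + K1/[H⁺] + K1K2/[H⁺]²) = 1 / (1 + 10^+1.93 + 10^-0.10)
   = 1 / (1 + 85.114 + 0.79433) = 1/86.908 = 0.01151
[CO2*] = α₀ × DIC = 0.01151 × 4.28 = 0.04925 mmol/L
pCO2 = [CO2*]/KH = 4.925×10^-5 / 4.266×10^-2 = 1150 μatm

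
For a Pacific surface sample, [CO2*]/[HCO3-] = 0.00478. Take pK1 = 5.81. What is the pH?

From K1 = [H⁺][HCO3-]/[CO2*]:  pH = pK1 − log₁₀([CO2*]/[HCO3-])
log₁₀(0.00478) = -2.321
pH = 5.81 − (-2.321) = 8.13

pH = 8.13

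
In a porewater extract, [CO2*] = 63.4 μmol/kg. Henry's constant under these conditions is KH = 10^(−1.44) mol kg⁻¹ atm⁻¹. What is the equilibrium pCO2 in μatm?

pCO2 = 1750 μatm

KH = 10^(−1.44) = 3.631×10^-2 mol kg⁻¹ atm⁻¹
pCO2 = [CO2*]/KH = 63.4×10^-6 / 3.631×10^-2 = 1.75×10^-3 atm = 1750 μatm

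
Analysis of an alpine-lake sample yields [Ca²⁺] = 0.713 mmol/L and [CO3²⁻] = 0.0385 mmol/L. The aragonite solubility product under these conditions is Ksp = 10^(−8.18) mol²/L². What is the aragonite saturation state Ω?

Ω = 4.15

Ksp = 10^(−8.18) = 6.607×10^-9
Ω = [Ca²⁺][CO3²⁻]/Ksp = (0.713×10^-3)(0.0385×10^-3) / 6.607×10^-9 = 4.15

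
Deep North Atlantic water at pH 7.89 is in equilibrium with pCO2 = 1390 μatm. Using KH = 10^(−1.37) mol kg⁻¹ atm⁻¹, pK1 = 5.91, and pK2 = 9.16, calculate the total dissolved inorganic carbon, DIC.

[CO2*] = KH · pCO2 = 10^(−1.37) × 1390×10^-6 = 5.929×10^-5 mol/kg
α₀ = 1/(1 + K1/[H⁺] + K1K2/[H⁺]²) = 1/(1 + 10^+1.98 + 10^+0.71) = 0.009840
DIC = [CO2*]/α₀ = 5.929×10^-5 / 0.009840 = 6.03 mmol/kg

DIC = 6.03 mmol/kg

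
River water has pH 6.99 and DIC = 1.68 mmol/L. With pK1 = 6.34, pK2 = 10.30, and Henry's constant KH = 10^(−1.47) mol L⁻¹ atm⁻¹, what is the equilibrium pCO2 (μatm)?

α₀ = 1 / (1 + K1/[H⁺] + K1K2/[H⁺]²) = 1 / (1 + 10^+0.65 + 10^-2.66)
   = 1 / (1 + 4.4668 + 0.0021878) = 1/5.4690 = 0.1828
[CO2*] = α₀ × DIC = 0.1828 × 1.68 = 0.3072 mmol/L
pCO2 = [CO2*]/KH = 3.072×10^-4 / 3.388×10^-2 = 9070 μatm

pCO2 = 9070 μatm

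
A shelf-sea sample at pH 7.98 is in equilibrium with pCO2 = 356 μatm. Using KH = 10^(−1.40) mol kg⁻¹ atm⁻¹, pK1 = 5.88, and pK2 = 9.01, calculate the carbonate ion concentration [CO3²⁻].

[CO2*] = KH · pCO2 = 10^(−1.40) × 356×10^-6 = 1.417×10^-5 mol/kg
α₀ = 1/(1 + K1/[H⁺] + K1K2/[H⁺]²) = 1/(1 + 10^+2.10 + 10^+1.07) = 0.007213
DIC = [CO2*]/α₀ = 1.417×10^-5 / 0.007213 = 1.965 mmol/kg
[CO3²⁻] = α₂·DIC; α₂ = 0.08474, so [CO3²⁻] = 0.08474 × 1.965 = 0.167 mmol/kg

[CO3²⁻] = 0.167 mmol/kg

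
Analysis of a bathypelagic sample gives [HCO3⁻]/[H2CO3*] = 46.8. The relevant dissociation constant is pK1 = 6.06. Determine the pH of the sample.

From K1 = [H⁺][HCO3⁻]/[H2CO3*]:  pH = pK1 + log₁₀([HCO3⁻]/[H2CO3*])
log₁₀(46.8) = +1.670
pH = 6.06 + (+1.670) = 7.73

pH = 7.73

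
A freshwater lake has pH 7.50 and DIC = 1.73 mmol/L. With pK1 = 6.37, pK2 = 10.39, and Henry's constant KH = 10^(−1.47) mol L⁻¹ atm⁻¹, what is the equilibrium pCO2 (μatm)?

α₀ = 1 / (1 + K1/[H⁺] + K1K2/[H⁺]²) = 1 / (1 + 10^+1.13 + 10^-1.76)
   = 1 / (1 + 13.490 + 0.017378) = 1/14.507 = 0.06893
[CO2*] = α₀ × DIC = 0.06893 × 1.73 = 0.1193 mmol/L
pCO2 = [CO2*]/KH = 1.193×10^-4 / 3.388×10^-2 = 3520 μatm

pCO2 = 3520 μatm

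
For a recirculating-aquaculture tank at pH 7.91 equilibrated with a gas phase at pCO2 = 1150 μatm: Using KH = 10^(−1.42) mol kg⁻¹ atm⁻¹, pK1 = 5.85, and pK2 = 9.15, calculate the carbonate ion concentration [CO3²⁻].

[CO2*] = KH · pCO2 = 10^(−1.42) × 1150×10^-6 = 4.372×10^-5 mol/kg
α₀ = 1/(1 + K1/[H⁺] + K1K2/[H⁺]²) = 1/(1 + 10^+2.06 + 10^+0.82) = 0.008168
DIC = [CO2*]/α₀ = 4.372×10^-5 / 0.008168 = 5.353 mmol/kg
[CO3²⁻] = α₂·DIC; α₂ = 0.05397, so [CO3²⁻] = 0.05397 × 5.353 = 0.289 mmol/kg

[CO3²⁻] = 0.289 mmol/kg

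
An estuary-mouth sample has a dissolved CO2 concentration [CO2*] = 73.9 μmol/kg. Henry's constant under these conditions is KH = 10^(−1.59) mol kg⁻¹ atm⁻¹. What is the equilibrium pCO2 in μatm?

pCO2 = 2880 μatm

KH = 10^(−1.59) = 2.570×10^-2 mol kg⁻¹ atm⁻¹
pCO2 = [CO2*]/KH = 73.9×10^-6 / 2.570×10^-2 = 2.88×10^-3 atm = 2880 μatm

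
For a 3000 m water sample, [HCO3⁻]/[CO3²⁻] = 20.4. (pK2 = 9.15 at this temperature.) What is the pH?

From K2 = [H⁺][CO3²⁻]/[HCO3⁻]:  pH = pK2 − log₁₀([HCO3⁻]/[CO3²⁻])
log₁₀(20.4) = +1.310
pH = 9.15 − (+1.310) = 7.84

pH = 7.84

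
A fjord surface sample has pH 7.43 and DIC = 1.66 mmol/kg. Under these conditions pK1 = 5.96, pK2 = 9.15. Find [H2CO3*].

α₀ = 1 / (1 + K1/[H⁺] + K1K2/[H⁺]²) = 1 / (1 + 10^+1.47 + 10^-0.25)
   = 1 / (1 + 29.512 + 0.56234) = 1/31.074 = 0.03218
[CO2*] = α₀ × DIC = 0.03218 × 1.66 = 0.0534 mmol/kg

[CO2*] = 0.0534 mmol/kg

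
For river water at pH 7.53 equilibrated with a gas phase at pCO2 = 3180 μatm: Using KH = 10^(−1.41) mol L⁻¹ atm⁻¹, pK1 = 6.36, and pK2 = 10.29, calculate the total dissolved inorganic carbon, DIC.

DIC = 1.96 mmol/L

[CO2*] = KH · pCO2 = 10^(−1.41) × 3180×10^-6 = 1.237×10^-4 mol/L
α₀ = 1/(1 + K1/[H⁺] + K1K2/[H⁺]²) = 1/(1 + 10^+1.17 + 10^-1.59) = 0.06322
DIC = [CO2*]/α₀ = 1.237×10^-4 / 0.06322 = 1.96 mmol/L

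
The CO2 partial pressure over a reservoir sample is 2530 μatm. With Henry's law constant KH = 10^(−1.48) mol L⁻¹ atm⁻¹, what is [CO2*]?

[CO2*] = 83.8 μmol/L

KH = 10^(−1.48) = 3.311×10^-2 mol L⁻¹ atm⁻¹
[CO2*] = KH · pCO2 = 3.311×10^-2 × 2530×10^-6 atm = 8.38×10^-5 mol/L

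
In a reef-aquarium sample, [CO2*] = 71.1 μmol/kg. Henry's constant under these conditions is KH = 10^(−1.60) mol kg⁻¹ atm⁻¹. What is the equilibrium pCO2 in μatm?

KH = 10^(−1.60) = 2.512×10^-2 mol kg⁻¹ atm⁻¹
pCO2 = [CO2*]/KH = 71.1×10^-6 / 2.512×10^-2 = 2.83×10^-3 atm = 2830 μatm

pCO2 = 2830 μatm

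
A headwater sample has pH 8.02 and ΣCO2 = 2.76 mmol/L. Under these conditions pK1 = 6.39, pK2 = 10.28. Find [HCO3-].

α₁ = 1 / (1 + [H⁺]/K1 + K2/[H⁺]) = 1 / (1 + 10^-1.63 + 10^-2.26)
   = 1 / (1 + 0.023442 + 0.0054954) = 1/1.0289 = 0.9719
[HCO3⁻] = α₁ × DIC = 0.9719 × 2.76 = 2.68 mmol/L

[HCO3⁻] = 2.68 mmol/L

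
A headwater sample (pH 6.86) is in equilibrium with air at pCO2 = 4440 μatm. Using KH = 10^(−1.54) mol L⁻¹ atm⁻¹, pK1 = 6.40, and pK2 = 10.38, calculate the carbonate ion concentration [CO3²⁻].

[CO2*] = KH · pCO2 = 10^(−1.54) × 4440×10^-6 = 1.281×10^-4 mol/L
α₀ = 1/(1 + K1/[H⁺] + K1K2/[H⁺]²) = 1/(1 + 10^+0.46 + 10^-3.06) = 0.2574
DIC = [CO2*]/α₀ = 1.281×10^-4 / 0.2574 = 0.4975 mmol/L
[CO3²⁻] = α₂·DIC; α₂ = 0.0002242, so [CO3²⁻] = 0.0002242 × 0.4975 = 0.000112 mmol/L = 0.112 μmol/L

[CO3²⁻] = 0.112 μmol/L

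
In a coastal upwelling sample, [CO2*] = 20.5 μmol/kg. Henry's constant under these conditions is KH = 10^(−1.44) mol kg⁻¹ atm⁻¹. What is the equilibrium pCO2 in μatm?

KH = 10^(−1.44) = 3.631×10^-2 mol kg⁻¹ atm⁻¹
pCO2 = [CO2*]/KH = 20.5×10^-6 / 3.631×10^-2 = 5.65×10^-4 atm = 565 μatm

pCO2 = 565 μatm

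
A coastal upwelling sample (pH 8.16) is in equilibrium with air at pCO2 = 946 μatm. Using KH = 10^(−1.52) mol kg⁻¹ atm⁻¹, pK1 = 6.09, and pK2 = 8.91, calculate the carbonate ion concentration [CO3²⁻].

[CO3²⁻] = 0.597 mmol/kg

[CO2*] = KH · pCO2 = 10^(−1.52) × 946×10^-6 = 2.857×10^-5 mol/kg
α₀ = 1/(1 + K1/[H⁺] + K1K2/[H⁺]²) = 1/(1 + 10^+2.07 + 10^+1.32) = 0.007174
DIC = [CO2*]/α₀ = 2.857×10^-5 / 0.007174 = 3.982 mmol/kg
[CO3²⁻] = α₂·DIC; α₂ = 0.1499, so [CO3²⁻] = 0.1499 × 3.982 = 0.597 mmol/kg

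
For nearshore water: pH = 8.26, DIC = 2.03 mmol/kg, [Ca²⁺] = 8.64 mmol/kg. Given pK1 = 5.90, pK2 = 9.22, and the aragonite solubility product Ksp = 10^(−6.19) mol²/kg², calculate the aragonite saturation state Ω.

Ω = 2.67

α₂ = 1 / (1 + [H⁺]/K2 + [H⁺]²/(K1K2)) = 1 / (1 + 10^+0.96 + 10^-1.40)
   = 1 / (1 + 9.1201 + 0.039811) = 1/10.160 = 0.09843
[CO3²⁻] = α₂ × DIC = 0.09843 × 2.03 = 0.1998 mmol/kg
Ksp = 10^(−6.19) = 6.457×10^-7
Ω = [Ca²⁺][CO3²⁻]/Ksp = (8.64×10^-3)(1.998×10^-4) / 6.457×10^-7 = 2.67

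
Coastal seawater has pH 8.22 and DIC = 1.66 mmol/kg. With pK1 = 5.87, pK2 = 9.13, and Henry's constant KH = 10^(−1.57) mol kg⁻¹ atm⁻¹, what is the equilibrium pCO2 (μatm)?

pCO2 = 244 μatm

α₀ = 1 / (1 + K1/[H⁺] + K1K2/[H⁺]²) = 1 / (1 + 10^+2.35 + 10^+1.44)
   = 1 / (1 + 223.87 + 27.542) = 1/252.41 = 0.003962
[CO2*] = α₀ × DIC = 0.003962 × 1.66 = 0.006576 mmol/kg = 6.576 μmol/kg
pCO2 = [CO2*]/KH = 6.576×10^-6 / 2.692×10^-2 = 244 μatm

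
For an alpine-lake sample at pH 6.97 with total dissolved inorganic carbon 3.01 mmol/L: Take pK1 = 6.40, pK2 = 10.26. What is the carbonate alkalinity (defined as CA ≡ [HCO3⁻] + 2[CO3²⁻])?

CA = [HCO3⁻] + 2[CO3²⁻] = (α₁ + 2α₂)·DIC
At pH 6.97: [H⁺]/K1 = 10^-0.57 = 0.26915, K2/[H⁺] = 10^-3.29 = 0.00051286
α₁ = 1/(1 + 0.26915 + 0.00051286) = 1/1.2697 = 0.7876; α₂ = α₁·K2/[H⁺] = 0.0004039
α₁ + 2α₂ = 0.7884
CA = 0.7884 × 3.01 = 2.37 mmol/L

CA = 2.37 mmol/L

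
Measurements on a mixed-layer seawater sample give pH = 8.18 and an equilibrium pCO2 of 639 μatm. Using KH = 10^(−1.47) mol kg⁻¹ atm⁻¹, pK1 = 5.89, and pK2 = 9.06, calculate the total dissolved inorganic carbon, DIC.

[CO2*] = KH · pCO2 = 10^(−1.47) × 639×10^-6 = 2.165×10^-5 mol/kg
α₀ = 1/(1 + K1/[H⁺] + K1K2/[H⁺]²) = 1/(1 + 10^+2.29 + 10^+1.41) = 0.004511
DIC = [CO2*]/α₀ = 2.165×10^-5 / 0.004511 = 4.80 mmol/kg

DIC = 4.80 mmol/kg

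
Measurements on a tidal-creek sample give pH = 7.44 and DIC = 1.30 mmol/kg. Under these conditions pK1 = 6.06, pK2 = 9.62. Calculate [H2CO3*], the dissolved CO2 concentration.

[CO2*] = 0.0517 mmol/kg

α₀ = 1 / (1 + K1/[H⁺] + K1K2/[H⁺]²) = 1 / (1 + 10^+1.38 + 10^-0.80)
   = 1 / (1 + 23.988 + 0.15849) = 1/25.147 = 0.03977
[CO2*] = α₀ × DIC = 0.03977 × 1.30 = 0.0517 mmol/kg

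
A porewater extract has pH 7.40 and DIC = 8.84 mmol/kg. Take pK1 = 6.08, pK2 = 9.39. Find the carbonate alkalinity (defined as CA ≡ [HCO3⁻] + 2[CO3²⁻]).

CA = 8.53 mmol/kg

CA = [HCO3⁻] + 2[CO3²⁻] = (α₁ + 2α₂)·DIC
At pH 7.40: [H⁺]/K1 = 10^-1.32 = 0.047863, K2/[H⁺] = 10^-1.99 = 0.010233
α₁ = 1/(1 + 0.047863 + 0.010233) = 1/1.0581 = 0.9451; α₂ = α₁·K2/[H⁺] = 0.009671
α₁ + 2α₂ = 0.9644
CA = 0.9644 × 8.84 = 8.53 mmol/kg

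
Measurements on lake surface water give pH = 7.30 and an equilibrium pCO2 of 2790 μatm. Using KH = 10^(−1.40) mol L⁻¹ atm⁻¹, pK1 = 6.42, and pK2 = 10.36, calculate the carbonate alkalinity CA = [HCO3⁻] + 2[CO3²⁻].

CA = 0.844 mmol/L

[CO2*] = KH · pCO2 = 10^(−1.40) × 2790×10^-6 = 1.111×10^-4 mol/L
α₀ = 1/(1 + K1/[H⁺] + K1K2/[H⁺]²) = 1/(1 + 10^+0.88 + 10^-2.18) = 0.1164
DIC = [CO2*]/α₀ = 1.111×10^-4 / 0.1164 = 0.9544 mmol/L
CA = (α₁ + 2α₂)·DIC = (0.8828 + 2×0.0007689) × 0.9544 = 0.844 mmol/L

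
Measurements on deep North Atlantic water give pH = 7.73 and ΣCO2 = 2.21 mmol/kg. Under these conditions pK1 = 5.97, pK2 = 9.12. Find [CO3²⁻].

α₂ = 1 / (1 + [H⁺]/K2 + [H⁺]²/(K1K2)) = 1 / (1 + 10^+1.39 + 10^-0.37)
   = 1 / (1 + 24.547 + 0.42658) = 1/25.974 = 0.03850
[CO3²⁻] = α₂ × DIC = 0.03850 × 2.21 = 0.0851 mmol/kg

[CO3²⁻] = 0.0851 mmol/kg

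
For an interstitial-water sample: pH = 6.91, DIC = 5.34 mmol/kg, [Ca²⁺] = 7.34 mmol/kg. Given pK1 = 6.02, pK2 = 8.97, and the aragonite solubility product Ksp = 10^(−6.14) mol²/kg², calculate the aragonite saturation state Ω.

Ω = 0.414

α₂ = 1 / (1 + [H⁺]/K2 + [H⁺]²/(K1K2)) = 1 / (1 + 10^+2.06 + 10^+1.17)
   = 1 / (1 + 114.82 + 14.791) = 1/130.61 = 0.007657
[CO3²⁻] = α₂ × DIC = 0.007657 × 5.34 = 0.04089 mmol/kg
Ksp = 10^(−6.14) = 7.244×10^-7
Ω = [Ca²⁺][CO3²⁻]/Ksp = (7.34×10^-3)(4.089×10^-5) / 7.244×10^-7 = 0.414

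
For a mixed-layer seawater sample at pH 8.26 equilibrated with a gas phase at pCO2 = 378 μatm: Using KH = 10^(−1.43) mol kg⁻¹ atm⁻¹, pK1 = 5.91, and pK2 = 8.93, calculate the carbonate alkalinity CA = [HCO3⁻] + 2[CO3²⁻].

CA = 4.49 mmol/kg

[CO2*] = KH · pCO2 = 10^(−1.43) × 378×10^-6 = 1.404×10^-5 mol/kg
α₀ = 1/(1 + K1/[H⁺] + K1K2/[H⁺]²) = 1/(1 + 10^+2.35 + 10^+1.68) = 0.003667
DIC = [CO2*]/α₀ = 1.404×10^-5 / 0.003667 = 3.830 mmol/kg
CA = (α₁ + 2α₂)·DIC = (0.8208 + 2×0.1755) × 3.830 = 4.49 mmol/kg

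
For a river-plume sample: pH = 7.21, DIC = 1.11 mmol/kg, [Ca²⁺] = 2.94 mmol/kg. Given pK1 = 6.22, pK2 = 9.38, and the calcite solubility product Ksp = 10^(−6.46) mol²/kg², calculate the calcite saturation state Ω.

α₂ = 1 / (1 + [H⁺]/K2 + [H⁺]²/(K1K2)) = 1 / (1 + 10^+2.17 + 10^+1.18)
   = 1 / (1 + 147.91 + 15.136) = 1/164.05 = 0.006096
[CO3²⁻] = α₂ × DIC = 0.006096 × 1.11 = 0.006766 mmol/kg = 6.766 μmol/kg
Ksp = 10^(−6.46) = 3.467×10^-7
Ω = [Ca²⁺][CO3²⁻]/Ksp = (2.94×10^-3)(6.766×10^-6) / 3.467×10^-7 = 0.0574

Ω = 0.0574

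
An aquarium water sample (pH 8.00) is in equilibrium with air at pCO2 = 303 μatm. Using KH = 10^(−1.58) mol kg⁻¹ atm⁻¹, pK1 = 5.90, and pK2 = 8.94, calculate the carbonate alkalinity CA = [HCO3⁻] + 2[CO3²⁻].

CA = 1.23 mmol/kg

[CO2*] = KH · pCO2 = 10^(−1.58) × 303×10^-6 = 7.970×10^-6 mol/kg
α₀ = 1/(1 + K1/[H⁺] + K1K2/[H⁺]²) = 1/(1 + 10^+2.10 + 10^+1.16) = 0.007075
DIC = [CO2*]/α₀ = 7.970×10^-6 / 0.007075 = 1.126 mmol/kg
CA = (α₁ + 2α₂)·DIC = (0.8907 + 2×0.1023) × 1.126 = 1.23 mmol/kg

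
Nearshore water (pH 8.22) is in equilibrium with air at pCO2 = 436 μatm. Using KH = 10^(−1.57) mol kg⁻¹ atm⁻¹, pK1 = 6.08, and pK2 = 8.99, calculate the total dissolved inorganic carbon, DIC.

DIC = 1.91 mmol/kg

[CO2*] = KH · pCO2 = 10^(−1.57) × 436×10^-6 = 1.174×10^-5 mol/kg
α₀ = 1/(1 + K1/[H⁺] + K1K2/[H⁺]²) = 1/(1 + 10^+2.14 + 10^+1.37) = 0.006155
DIC = [CO2*]/α₀ = 1.174×10^-5 / 0.006155 = 1.91 mmol/kg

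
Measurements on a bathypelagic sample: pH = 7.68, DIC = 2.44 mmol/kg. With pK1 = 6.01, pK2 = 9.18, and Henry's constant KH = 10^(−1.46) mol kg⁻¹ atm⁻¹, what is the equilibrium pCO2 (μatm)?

α₀ = 1 / (1 + K1/[H⁺] + K1K2/[H⁺]²) = 1 / (1 + 10^+1.67 + 10^+0.17)
   = 1 / (1 + 46.774 + 1.4791) = 1/49.253 = 0.02030
[CO2*] = α₀ × DIC = 0.02030 × 2.44 = 0.04954 mmol/kg
pCO2 = [CO2*]/KH = 4.954×10^-5 / 3.467×10^-2 = 1430 μatm

pCO2 = 1430 μatm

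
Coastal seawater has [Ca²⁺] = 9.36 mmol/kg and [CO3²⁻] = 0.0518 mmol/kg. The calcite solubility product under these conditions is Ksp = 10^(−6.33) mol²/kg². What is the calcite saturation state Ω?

Ω = 1.04

Ksp = 10^(−6.33) = 4.677×10^-7
Ω = [Ca²⁺][CO3²⁻]/Ksp = (9.36×10^-3)(0.0518×10^-3) / 4.677×10^-7 = 1.04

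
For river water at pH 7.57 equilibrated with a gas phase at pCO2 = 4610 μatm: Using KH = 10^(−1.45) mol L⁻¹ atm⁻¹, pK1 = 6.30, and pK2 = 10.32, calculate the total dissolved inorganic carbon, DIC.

DIC = 3.21 mmol/L

[CO2*] = KH · pCO2 = 10^(−1.45) × 4610×10^-6 = 1.636×10^-4 mol/L
α₀ = 1/(1 + K1/[H⁺] + K1K2/[H⁺]²) = 1/(1 + 10^+1.27 + 10^-1.48) = 0.05088
DIC = [CO2*]/α₀ = 1.636×10^-4 / 0.05088 = 3.21 mmol/L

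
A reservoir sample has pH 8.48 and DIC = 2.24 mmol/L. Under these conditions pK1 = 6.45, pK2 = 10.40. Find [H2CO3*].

[CO2*] = 0.0205 mmol/L

α₀ = 1 / (1 + K1/[H⁺] + K1K2/[H⁺]²) = 1 / (1 + 10^+2.03 + 10^+0.11)
   = 1 / (1 + 107.15 + 1.2882) = 1/109.44 = 0.009137
[CO2*] = α₀ × DIC = 0.009137 × 2.24 = 0.0205 mmol/L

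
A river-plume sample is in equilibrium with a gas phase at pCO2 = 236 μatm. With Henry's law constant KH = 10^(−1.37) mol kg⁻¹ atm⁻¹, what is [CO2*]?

KH = 10^(−1.37) = 4.266×10^-2 mol kg⁻¹ atm⁻¹
[CO2*] = KH · pCO2 = 4.266×10^-2 × 236×10^-6 atm = 1.01×10^-5 mol/kg

[CO2*] = 10.1 μmol/kg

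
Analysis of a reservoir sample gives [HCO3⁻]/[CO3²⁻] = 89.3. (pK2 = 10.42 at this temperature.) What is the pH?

From K2 = [H⁺][CO3²⁻]/[HCO3⁻]:  pH = pK2 − log₁₀([HCO3⁻]/[CO3²⁻])
log₁₀(89.3) = +1.951
pH = 10.42 − (+1.951) = 8.47

pH = 8.47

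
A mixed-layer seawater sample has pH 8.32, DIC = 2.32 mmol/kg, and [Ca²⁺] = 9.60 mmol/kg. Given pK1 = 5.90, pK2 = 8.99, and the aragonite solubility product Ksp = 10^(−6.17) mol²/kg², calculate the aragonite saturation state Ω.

α₂ = 1 / (1 + [H⁺]/K2 + [H⁺]²/(K1K2)) = 1 / (1 + 10^+0.67 + 10^-1.75)
   = 1 / (1 + 4.6774 + 0.017783) = 1/5.6951 = 0.1756
[CO3²⁻] = α₂ × DIC = 0.1756 × 2.32 = 0.4074 mmol/kg
Ksp = 10^(−6.17) = 6.761×10^-7
Ω = [Ca²⁺][CO3²⁻]/Ksp = (9.60×10^-3)(4.074×10^-4) / 6.761×10^-7 = 5.78

Ω = 5.78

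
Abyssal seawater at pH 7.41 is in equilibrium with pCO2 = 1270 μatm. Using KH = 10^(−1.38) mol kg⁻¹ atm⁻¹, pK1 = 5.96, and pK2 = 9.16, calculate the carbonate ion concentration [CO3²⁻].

[CO3²⁻] = 0.0265 mmol/kg

[CO2*] = KH · pCO2 = 10^(−1.38) × 1270×10^-6 = 5.294×10^-5 mol/kg
α₀ = 1/(1 + K1/[H⁺] + K1K2/[H⁺]²) = 1/(1 + 10^+1.45 + 10^-0.30) = 0.03369
DIC = [CO2*]/α₀ = 5.294×10^-5 / 0.03369 = 1.572 mmol/kg
[CO3²⁻] = α₂·DIC; α₂ = 0.01688, so [CO3²⁻] = 0.01688 × 1.572 = 0.0265 mmol/kg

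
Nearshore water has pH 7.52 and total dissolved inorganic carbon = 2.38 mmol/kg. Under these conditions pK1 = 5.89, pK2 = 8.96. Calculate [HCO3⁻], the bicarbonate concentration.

α₁ = 1 / (1 + [H⁺]/K1 + K2/[H⁺]) = 1 / (1 + 10^-1.63 + 10^-1.44)
   = 1 / (1 + 0.023442 + 0.036308) = 1/1.0598 = 0.9436
[HCO3⁻] = α₁ × DIC = 0.9436 × 2.38 = 2.25 mmol/kg

[HCO3⁻] = 2.25 mmol/kg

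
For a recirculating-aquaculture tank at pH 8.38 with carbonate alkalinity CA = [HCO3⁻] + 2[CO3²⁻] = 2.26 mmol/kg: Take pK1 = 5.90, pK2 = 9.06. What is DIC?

DIC = 1.93 mmol/kg

CA = [HCO3⁻] + 2[CO3²⁻] = (α₁ + 2α₂)·DIC
At pH 8.38: [H⁺]/K1 = 10^-2.48 = 0.0033113, K2/[H⁺] = 10^-0.68 = 0.20893
α₁ = 1/(1 + 0.0033113 + 0.20893) = 1/1.2122 = 0.8249; α₂ = α₁·K2/[H⁺] = 0.1723
α₁ + 2α₂ = 1.1696
DIC = CA / (α₁ + 2α₂) = 2.26 / 1.1696 = 1.93 mmol/kg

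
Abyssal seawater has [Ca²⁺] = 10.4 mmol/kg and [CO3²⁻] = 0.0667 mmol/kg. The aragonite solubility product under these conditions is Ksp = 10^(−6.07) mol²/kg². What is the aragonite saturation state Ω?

Ksp = 10^(−6.07) = 8.511×10^-7
Ω = [Ca²⁺][CO3²⁻]/Ksp = (10.4×10^-3)(0.0667×10^-3) / 8.511×10^-7 = 0.815

Ω = 0.815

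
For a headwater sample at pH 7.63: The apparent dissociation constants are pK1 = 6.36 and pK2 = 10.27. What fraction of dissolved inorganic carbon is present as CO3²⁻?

α₂ = 0.00217

α₂ = 1 / (1 + [H⁺]/K2 + [H⁺]²/(K1K2)) = 1 / (1 + 10^+2.64 + 10^+1.37)
   = 1 / (1 + 436.52 + 23.442) = 1/460.96 = 0.002169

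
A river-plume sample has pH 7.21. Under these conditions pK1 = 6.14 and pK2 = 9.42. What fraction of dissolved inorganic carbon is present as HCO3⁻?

α₁ = 1 / (1 + [H⁺]/K1 + K2/[H⁺]) = 1 / (1 + 10^-1.07 + 10^-2.21)
   = 1 / (1 + 0.085114 + 0.0061660) = 1/1.0913 = 0.9164

α₁ = 0.916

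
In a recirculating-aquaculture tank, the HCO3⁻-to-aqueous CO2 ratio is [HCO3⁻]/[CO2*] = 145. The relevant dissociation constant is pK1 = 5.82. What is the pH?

From K1 = [H⁺][HCO3⁻]/[CO2*]:  pH = pK1 + log₁₀([HCO3⁻]/[CO2*])
log₁₀(145) = +2.161
pH = 5.82 + (+2.161) = 7.98

pH = 7.98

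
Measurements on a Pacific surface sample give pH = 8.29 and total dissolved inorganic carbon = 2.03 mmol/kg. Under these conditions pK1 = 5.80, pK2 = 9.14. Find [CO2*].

α₀ = 1 / (1 + K1/[H⁺] + K1K2/[H⁺]²) = 1 / (1 + 10^+2.49 + 10^+1.64)
   = 1 / (1 + 309.03 + 43.652) = 1/353.68 = 0.002827
[CO2*] = α₀ × DIC = 0.002827 × 2.03 = 0.00574 mmol/kg = 5.74 μmol/kg

[CO2*] = 5.74 μmol/kg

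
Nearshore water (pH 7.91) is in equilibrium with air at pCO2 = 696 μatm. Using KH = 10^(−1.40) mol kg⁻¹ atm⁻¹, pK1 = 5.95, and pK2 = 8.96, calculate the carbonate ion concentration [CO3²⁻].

[CO2*] = KH · pCO2 = 10^(−1.40) × 696×10^-6 = 2.771×10^-5 mol/kg
α₀ = 1/(1 + K1/[H⁺] + K1K2/[H⁺]²) = 1/(1 + 10^+1.96 + 10^+0.91) = 0.009967
DIC = [CO2*]/α₀ = 2.771×10^-5 / 0.009967 = 2.780 mmol/kg
[CO3²⁻] = α₂·DIC; α₂ = 0.08102, so [CO3²⁻] = 0.08102 × 2.780 = 0.225 mmol/kg

[CO3²⁻] = 0.225 mmol/kg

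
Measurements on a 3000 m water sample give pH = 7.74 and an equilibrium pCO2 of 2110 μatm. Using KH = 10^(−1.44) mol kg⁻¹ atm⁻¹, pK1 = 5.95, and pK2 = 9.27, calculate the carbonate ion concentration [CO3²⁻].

[CO2*] = KH · pCO2 = 10^(−1.44) × 2110×10^-6 = 7.661×10^-5 mol/kg
α₀ = 1/(1 + K1/[H⁺] + K1K2/[H⁺]²) = 1/(1 + 10^+1.79 + 10^+0.26) = 0.01551
DIC = [CO2*]/α₀ = 7.661×10^-5 / 0.01551 = 4.940 mmol/kg
[CO3²⁻] = α₂·DIC; α₂ = 0.02822, so [CO3²⁻] = 0.02822 × 4.940 = 0.139 mmol/kg

[CO3²⁻] = 0.139 mmol/kg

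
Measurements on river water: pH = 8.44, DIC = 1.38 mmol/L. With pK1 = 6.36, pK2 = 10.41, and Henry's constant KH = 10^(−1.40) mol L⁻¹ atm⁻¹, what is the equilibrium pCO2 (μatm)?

α₀ = 1 / (1 + K1/[H⁺] + K1K2/[H⁺]²) = 1 / (1 + 10^+2.08 + 10^+0.11)
   = 1 / (1 + 120.23 + 1.2882) = 1/122.51 = 0.008162
[CO2*] = α₀ × DIC = 0.008162 × 1.38 = 0.01126 mmol/L = 11.26 μmol/L
pCO2 = [CO2*]/KH = 1.126×10^-5 / 3.981×10^-2 = 283 μatm

pCO2 = 283 μatm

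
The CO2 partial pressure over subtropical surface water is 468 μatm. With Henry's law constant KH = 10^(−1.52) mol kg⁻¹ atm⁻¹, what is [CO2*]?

KH = 10^(−1.52) = 3.020×10^-2 mol kg⁻¹ atm⁻¹
[CO2*] = KH · pCO2 = 3.020×10^-2 × 468×10^-6 atm = 1.41×10^-5 mol/kg

[CO2*] = 14.1 μmol/kg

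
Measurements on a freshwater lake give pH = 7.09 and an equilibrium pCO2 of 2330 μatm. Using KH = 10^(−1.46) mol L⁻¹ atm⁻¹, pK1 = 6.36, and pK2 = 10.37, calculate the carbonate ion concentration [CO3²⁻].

[CO2*] = KH · pCO2 = 10^(−1.46) × 2330×10^-6 = 8.079×10^-5 mol/L
α₀ = 1/(1 + K1/[H⁺] + K1K2/[H⁺]²) = 1/(1 + 10^+0.73 + 10^-2.55) = 0.1569
DIC = [CO2*]/α₀ = 8.079×10^-5 / 0.1569 = 0.5149 mmol/L
[CO3²⁻] = α₂·DIC; α₂ = 0.0004422, so [CO3²⁻] = 0.0004422 × 0.5149 = 0.000228 mmol/L = 0.228 μmol/L

[CO3²⁻] = 0.228 μmol/L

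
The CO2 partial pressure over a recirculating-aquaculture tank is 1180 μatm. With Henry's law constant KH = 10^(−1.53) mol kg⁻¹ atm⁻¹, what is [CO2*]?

KH = 10^(−1.53) = 2.951×10^-2 mol kg⁻¹ atm⁻¹
[CO2*] = KH · pCO2 = 2.951×10^-2 × 1180×10^-6 atm = 3.48×10^-5 mol/kg

[CO2*] = 34.8 μmol/kg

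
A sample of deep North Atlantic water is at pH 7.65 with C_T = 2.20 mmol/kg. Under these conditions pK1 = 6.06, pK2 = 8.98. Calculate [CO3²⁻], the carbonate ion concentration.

α₂ = 1 / (1 + [H⁺]/K2 + [H⁺]²/(K1K2)) = 1 / (1 + 10^+1.33 + 10^-0.26)
   = 1 / (1 + 21.380 + 0.54954) = 1/22.929 = 0.04361
[CO3²⁻] = α₂ × DIC = 0.04361 × 2.20 = 0.0959 mmol/kg

[CO3²⁻] = 0.0959 mmol/kg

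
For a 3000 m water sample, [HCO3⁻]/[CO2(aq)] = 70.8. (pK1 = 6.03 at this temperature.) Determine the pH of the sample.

pH = 7.88

From K1 = [H⁺][HCO3⁻]/[CO2(aq)]:  pH = pK1 + log₁₀([HCO3⁻]/[CO2(aq)])
log₁₀(70.8) = +1.850
pH = 6.03 + (+1.850) = 7.88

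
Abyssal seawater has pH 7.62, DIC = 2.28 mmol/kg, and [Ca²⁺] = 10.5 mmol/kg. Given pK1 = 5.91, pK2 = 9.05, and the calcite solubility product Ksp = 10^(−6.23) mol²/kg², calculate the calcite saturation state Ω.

Ω = 1.43

α₂ = 1 / (1 + [H⁺]/K2 + [H⁺]²/(K1K2)) = 1 / (1 + 10^+1.43 + 10^-0.28)
   = 1 / (1 + 26.915 + 0.52481) = 1/28.440 = 0.03516
[CO3²⁻] = α₂ × DIC = 0.03516 × 2.28 = 0.08017 mmol/kg
Ksp = 10^(−6.23) = 5.888×10^-7
Ω = [Ca²⁺][CO3²⁻]/Ksp = (10.5×10^-3)(8.017×10^-5) / 5.888×10^-7 = 1.43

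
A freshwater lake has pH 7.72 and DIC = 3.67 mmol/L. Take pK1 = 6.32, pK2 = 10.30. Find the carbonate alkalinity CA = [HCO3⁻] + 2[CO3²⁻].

CA = [HCO3⁻] + 2[CO3²⁻] = (α₁ + 2α₂)·DIC
At pH 7.72: [H⁺]/K1 = 10^-1.40 = 0.039811, K2/[H⁺] = 10^-2.58 = 0.0026303
α₁ = 1/(1 + 0.039811 + 0.0026303) = 1/1.0424 = 0.9593; α₂ = α₁·K2/[H⁺] = 0.002523
α₁ + 2α₂ = 0.9643
CA = 0.9643 × 3.67 = 3.54 mmol/L

CA = 3.54 mmol/L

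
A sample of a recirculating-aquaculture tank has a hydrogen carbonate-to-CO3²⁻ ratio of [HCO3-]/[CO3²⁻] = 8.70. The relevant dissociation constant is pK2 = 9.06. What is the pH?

pH = 8.12

From K2 = [H⁺][CO3²⁻]/[HCO3-]:  pH = pK2 − log₁₀([HCO3-]/[CO3²⁻])
log₁₀(8.70) = +0.940
pH = 9.06 − (+0.940) = 8.12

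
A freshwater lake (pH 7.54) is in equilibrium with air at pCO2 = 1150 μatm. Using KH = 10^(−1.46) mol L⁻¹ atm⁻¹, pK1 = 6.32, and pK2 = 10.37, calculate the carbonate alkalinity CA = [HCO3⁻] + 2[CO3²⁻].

[CO2*] = KH · pCO2 = 10^(−1.46) × 1150×10^-6 = 3.987×10^-5 mol/L
α₀ = 1/(1 + K1/[H⁺] + K1K2/[H⁺]²) = 1/(1 + 10^+1.22 + 10^-1.61) = 0.05675
DIC = [CO2*]/α₀ = 3.987×10^-5 / 0.05675 = 0.7026 mmol/L
CA = (α₁ + 2α₂)·DIC = (0.9419 + 2×0.001393) × 0.7026 = 0.664 mmol/L

CA = 0.664 mmol/L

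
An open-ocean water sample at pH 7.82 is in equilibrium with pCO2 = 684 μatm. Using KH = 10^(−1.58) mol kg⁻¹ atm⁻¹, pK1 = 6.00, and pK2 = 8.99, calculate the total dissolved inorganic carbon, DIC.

[CO2*] = KH · pCO2 = 10^(−1.58) × 684×10^-6 = 1.799×10^-5 mol/kg
α₀ = 1/(1 + K1/[H⁺] + K1K2/[H⁺]²) = 1/(1 + 10^+1.82 + 10^+0.65) = 0.01398
DIC = [CO2*]/α₀ = 1.799×10^-5 / 0.01398 = 1.29 mmol/kg

DIC = 1.29 mmol/kg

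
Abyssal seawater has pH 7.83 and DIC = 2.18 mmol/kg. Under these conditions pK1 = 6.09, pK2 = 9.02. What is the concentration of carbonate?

[CO3²⁻] = 0.130 mmol/kg

α₂ = 1 / (1 + [H⁺]/K2 + [H⁺]²/(K1K2)) = 1 / (1 + 10^+1.19 + 10^-0.55)
   = 1 / (1 + 15.488 + 0.28184) = 1/16.770 = 0.05963
[CO3²⁻] = α₂ × DIC = 0.05963 × 2.18 = 0.130 mmol/kg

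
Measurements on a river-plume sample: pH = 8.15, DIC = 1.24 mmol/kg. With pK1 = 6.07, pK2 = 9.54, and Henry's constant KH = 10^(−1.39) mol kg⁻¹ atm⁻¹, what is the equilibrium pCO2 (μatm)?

pCO2 = 241 μatm

α₀ = 1 / (1 + K1/[H⁺] + K1K2/[H⁺]²) = 1 / (1 + 10^+2.08 + 10^+0.69)
   = 1 / (1 + 120.23 + 4.8978) = 1/126.12 = 0.007929
[CO2*] = α₀ × DIC = 0.007929 × 1.24 = 0.009832 mmol/kg = 9.832 μmol/kg
pCO2 = [CO2*]/KH = 9.832×10^-6 / 4.074×10^-2 = 241 μatm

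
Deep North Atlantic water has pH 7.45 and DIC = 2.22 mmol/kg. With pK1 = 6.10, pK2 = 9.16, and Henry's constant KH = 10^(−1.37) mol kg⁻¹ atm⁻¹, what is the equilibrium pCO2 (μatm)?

pCO2 = 2180 μatm

α₀ = 1 / (1 + K1/[H⁺] + K1K2/[H⁺]²) = 1 / (1 + 10^+1.35 + 10^-0.36)
   = 1 / (1 + 22.387 + 0.43652) = 1/23.824 = 0.04197
[CO2*] = α₀ × DIC = 0.04197 × 2.22 = 0.09318 mmol/kg
pCO2 = [CO2*]/KH = 9.318×10^-5 / 4.266×10^-2 = 2180 μatm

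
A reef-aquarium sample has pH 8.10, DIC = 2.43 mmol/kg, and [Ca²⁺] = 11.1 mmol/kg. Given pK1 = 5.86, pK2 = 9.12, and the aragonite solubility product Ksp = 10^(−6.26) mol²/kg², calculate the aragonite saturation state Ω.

Ω = 4.26

α₂ = 1 / (1 + [H⁺]/K2 + [H⁺]²/(K1K2)) = 1 / (1 + 10^+1.02 + 10^-1.22)
   = 1 / (1 + 10.471 + 0.060256) = 1/11.532 = 0.08672
[CO3²⁻] = α₂ × DIC = 0.08672 × 2.43 = 0.2107 mmol/kg
Ksp = 10^(−6.26) = 5.495×10^-7
Ω = [Ca²⁺][CO3²⁻]/Ksp = (11.1×10^-3)(2.107×10^-4) / 5.495×10^-7 = 4.26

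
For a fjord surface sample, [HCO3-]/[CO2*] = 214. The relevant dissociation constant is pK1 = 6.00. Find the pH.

From K1 = [H⁺][HCO3-]/[CO2*]:  pH = pK1 + log₁₀([HCO3-]/[CO2*])
log₁₀(214) = +2.330
pH = 6.00 + (+2.330) = 8.33

pH = 8.33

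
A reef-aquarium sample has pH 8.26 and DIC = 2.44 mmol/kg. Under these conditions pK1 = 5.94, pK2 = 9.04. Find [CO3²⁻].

α₂ = 1 / (1 + [H⁺]/K2 + [H⁺]²/(K1K2)) = 1 / (1 + 10^+0.78 + 10^-1.54)
   = 1 / (1 + 6.0256 + 0.028840) = 1/7.0544 = 0.1418
[CO3²⁻] = α₂ × DIC = 0.1418 × 2.44 = 0.346 mmol/kg

[CO3²⁻] = 0.346 mmol/kg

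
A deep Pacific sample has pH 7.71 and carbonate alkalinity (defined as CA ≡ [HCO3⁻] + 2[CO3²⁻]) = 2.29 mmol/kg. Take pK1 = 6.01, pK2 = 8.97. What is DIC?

CA = [HCO3⁻] + 2[CO3²⁻] = (α₁ + 2α₂)·DIC
At pH 7.71: [H⁺]/K1 = 10^-1.70 = 0.019953, K2/[H⁺] = 10^-1.26 = 0.054954
α₁ = 1/(1 + 0.019953 + 0.054954) = 1/1.0749 = 0.9303; α₂ = α₁·K2/[H⁺] = 0.05112
α₁ + 2α₂ = 1.0326
DIC = CA / (α₁ + 2α₂) = 2.29 / 1.0326 = 2.22 mmol/kg

DIC = 2.22 mmol/kg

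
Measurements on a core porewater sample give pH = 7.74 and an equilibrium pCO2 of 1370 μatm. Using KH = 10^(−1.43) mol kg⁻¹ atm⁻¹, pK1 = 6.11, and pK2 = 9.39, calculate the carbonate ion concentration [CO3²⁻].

[CO3²⁻] = 0.0486 mmol/kg

[CO2*] = KH · pCO2 = 10^(−1.43) × 1370×10^-6 = 5.090×10^-5 mol/kg
α₀ = 1/(1 + K1/[H⁺] + K1K2/[H⁺]²) = 1/(1 + 10^+1.63 + 10^-0.02) = 0.02242
DIC = [CO2*]/α₀ = 5.090×10^-5 / 0.02242 = 2.271 mmol/kg
[CO3²⁻] = α₂·DIC; α₂ = 0.02141, so [CO3²⁻] = 0.02141 × 2.271 = 0.0486 mmol/kg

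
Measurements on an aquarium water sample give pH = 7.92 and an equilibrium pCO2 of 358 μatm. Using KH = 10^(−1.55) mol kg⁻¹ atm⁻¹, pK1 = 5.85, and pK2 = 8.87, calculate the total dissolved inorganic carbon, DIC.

DIC = 1.33 mmol/kg

[CO2*] = KH · pCO2 = 10^(−1.55) × 358×10^-6 = 1.009×10^-5 mol/kg
α₀ = 1/(1 + K1/[H⁺] + K1K2/[H⁺]²) = 1/(1 + 10^+2.07 + 10^+1.12) = 0.007595
DIC = [CO2*]/α₀ = 1.009×10^-5 / 0.007595 = 1.33 mmol/kg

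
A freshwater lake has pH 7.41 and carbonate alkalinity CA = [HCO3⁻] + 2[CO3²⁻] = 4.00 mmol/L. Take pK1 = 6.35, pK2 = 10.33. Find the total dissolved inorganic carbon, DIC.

DIC = 4.34 mmol/L

CA = [HCO3⁻] + 2[CO3²⁻] = (α₁ + 2α₂)·DIC
At pH 7.41: [H⁺]/K1 = 10^-1.06 = 0.087096, K2/[H⁺] = 10^-2.92 = 0.0012023
α₁ = 1/(1 + 0.087096 + 0.0012023) = 1/1.0883 = 0.9189; α₂ = α₁·K2/[H⁺] = 0.001105
α₁ + 2α₂ = 0.9211
DIC = CA / (α₁ + 2α₂) = 4.00 / 0.9211 = 4.34 mmol/L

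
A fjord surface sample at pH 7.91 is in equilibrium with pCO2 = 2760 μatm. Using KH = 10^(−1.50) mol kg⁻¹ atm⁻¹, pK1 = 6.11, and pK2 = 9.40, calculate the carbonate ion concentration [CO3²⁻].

[CO3²⁻] = 0.178 mmol/kg

[CO2*] = KH · pCO2 = 10^(−1.50) × 2760×10^-6 = 8.728×10^-5 mol/kg
α₀ = 1/(1 + K1/[H⁺] + K1K2/[H⁺]²) = 1/(1 + 10^+1.80 + 10^+0.31) = 0.01512
DIC = [CO2*]/α₀ = 8.728×10^-5 / 0.01512 = 5.772 mmol/kg
[CO3²⁻] = α₂·DIC; α₂ = 0.03087, so [CO3²⁻] = 0.03087 × 5.772 = 0.178 mmol/kg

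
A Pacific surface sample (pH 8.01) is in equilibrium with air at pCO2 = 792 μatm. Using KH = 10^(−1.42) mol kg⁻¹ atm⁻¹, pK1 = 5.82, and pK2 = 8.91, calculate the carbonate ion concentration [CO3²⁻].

[CO2*] = KH · pCO2 = 10^(−1.42) × 792×10^-6 = 3.011×10^-5 mol/kg
α₀ = 1/(1 + K1/[H⁺] + K1K2/[H⁺]²) = 1/(1 + 10^+2.19 + 10^+1.29) = 0.005702
DIC = [CO2*]/α₀ = 3.011×10^-5 / 0.005702 = 5.281 mmol/kg
[CO3²⁻] = α₂·DIC; α₂ = 0.1112, so [CO3²⁻] = 0.1112 × 5.281 = 0.587 mmol/kg

[CO3²⁻] = 0.587 mmol/kg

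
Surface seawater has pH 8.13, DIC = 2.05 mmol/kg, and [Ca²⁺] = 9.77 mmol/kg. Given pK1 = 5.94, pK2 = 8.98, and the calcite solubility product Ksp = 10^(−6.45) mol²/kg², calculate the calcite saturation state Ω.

α₂ = 1 / (1 + [H⁺]/K2 + [H⁺]²/(K1K2)) = 1 / (1 + 10^+0.85 + 10^-1.34)
   = 1 / (1 + 7.0795 + 0.045709) = 1/8.1252 = 0.1231
[CO3²⁻] = α₂ × DIC = 0.1231 × 2.05 = 0.2523 mmol/kg
Ksp = 10^(−6.45) = 3.548×10^-7
Ω = [Ca²⁺][CO3²⁻]/Ksp = (9.77×10^-3)(2.523×10^-4) / 3.548×10^-7 = 6.95

Ω = 6.95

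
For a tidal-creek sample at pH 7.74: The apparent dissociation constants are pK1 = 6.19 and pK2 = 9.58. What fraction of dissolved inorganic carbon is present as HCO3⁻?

α₁ = 0.959

α₁ = 1 / (1 + [H⁺]/K1 + K2/[H⁺]) = 1 / (1 + 10^-1.55 + 10^-1.84)
   = 1 / (1 + 0.028184 + 0.014454) = 1/1.0426 = 0.9591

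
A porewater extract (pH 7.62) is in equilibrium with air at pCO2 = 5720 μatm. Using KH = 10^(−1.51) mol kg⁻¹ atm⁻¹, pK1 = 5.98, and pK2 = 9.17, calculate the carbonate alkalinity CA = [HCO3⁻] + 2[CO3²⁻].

CA = 8.15 mmol/kg

[CO2*] = KH · pCO2 = 10^(−1.51) × 5720×10^-6 = 1.768×10^-4 mol/kg
α₀ = 1/(1 + K1/[H⁺] + K1K2/[H⁺]²) = 1/(1 + 10^+1.64 + 10^+0.09) = 0.02180
DIC = [CO2*]/α₀ = 1.768×10^-4 / 0.02180 = 8.110 mmol/kg
CA = (α₁ + 2α₂)·DIC = (0.9514 + 2×0.02681) × 8.110 = 8.15 mmol/kg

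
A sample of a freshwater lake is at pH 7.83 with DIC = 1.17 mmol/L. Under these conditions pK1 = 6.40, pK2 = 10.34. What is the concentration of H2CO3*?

[CO2*] = 0.0418 mmol/L

α₀ = 1 / (1 + K1/[H⁺] + K1K2/[H⁺]²) = 1 / (1 + 10^+1.43 + 10^-1.08)
   = 1 / (1 + 26.915 + 0.083176) = 1/27.999 = 0.03572
[CO2*] = α₀ × DIC = 0.03572 × 1.17 = 0.0418 mmol/L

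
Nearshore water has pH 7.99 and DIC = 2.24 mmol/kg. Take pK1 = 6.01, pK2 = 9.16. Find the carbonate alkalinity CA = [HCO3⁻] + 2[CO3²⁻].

CA = [HCO3⁻] + 2[CO3²⁻] = (α₁ + 2α₂)·DIC
At pH 7.99: [H⁺]/K1 = 10^-1.98 = 0.010471, K2/[H⁺] = 10^-1.17 = 0.067608
α₁ = 1/(1 + 0.010471 + 0.067608) = 1/1.0781 = 0.9276; α₂ = α₁·K2/[H⁺] = 0.06271
α₁ + 2α₂ = 1.0530
CA = 1.0530 × 2.24 = 2.36 mmol/kg

CA = 2.36 mmol/kg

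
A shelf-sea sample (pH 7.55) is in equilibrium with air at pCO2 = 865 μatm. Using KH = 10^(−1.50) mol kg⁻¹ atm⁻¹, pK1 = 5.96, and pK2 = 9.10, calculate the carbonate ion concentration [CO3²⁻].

[CO2*] = KH · pCO2 = 10^(−1.50) × 865×10^-6 = 2.735×10^-5 mol/kg
α₀ = 1/(1 + K1/[H⁺] + K1K2/[H⁺]²) = 1/(1 + 10^+1.59 + 10^+0.04) = 0.02439
DIC = [CO2*]/α₀ = 2.735×10^-5 / 0.02439 = 1.122 mmol/kg
[CO3²⁻] = α₂·DIC; α₂ = 0.02674, so [CO3²⁻] = 0.02674 × 1.122 = 0.0300 mmol/kg

[CO3²⁻] = 0.0300 mmol/kg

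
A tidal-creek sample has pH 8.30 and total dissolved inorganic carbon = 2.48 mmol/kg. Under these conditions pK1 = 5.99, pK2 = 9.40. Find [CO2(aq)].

α₀ = 1 / (1 + K1/[H⁺] + K1K2/[H⁺]²) = 1 / (1 + 10^+2.31 + 10^+1.21)
   = 1 / (1 + 204.17 + 16.218) = 1/221.39 = 0.004517
[CO2*] = α₀ × DIC = 0.004517 × 2.48 = 0.0112 mmol/kg = 11.2 μmol/kg

[CO2*] = 11.2 μmol/kg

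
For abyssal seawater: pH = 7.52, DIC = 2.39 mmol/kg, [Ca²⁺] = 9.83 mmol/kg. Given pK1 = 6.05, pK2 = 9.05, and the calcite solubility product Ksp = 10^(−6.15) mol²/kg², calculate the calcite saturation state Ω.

α₂ = 1 / (1 + [H⁺]/K2 + [H⁺]²/(K1K2)) = 1 / (1 + 10^+1.53 + 10^+0.06)
   = 1 / (1 + 33.884 + 1.1482) = 1/36.033 = 0.02775
[CO3²⁻] = α₂ × DIC = 0.02775 × 2.39 = 0.06633 mmol/kg
Ksp = 10^(−6.15) = 7.079×10^-7
Ω = [Ca²⁺][CO3²⁻]/Ksp = (9.83×10^-3)(6.633×10^-5) / 7.079×10^-7 = 0.921

Ω = 0.921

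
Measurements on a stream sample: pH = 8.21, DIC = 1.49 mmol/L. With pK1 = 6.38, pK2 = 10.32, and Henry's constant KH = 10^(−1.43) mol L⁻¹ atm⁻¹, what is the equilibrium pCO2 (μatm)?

pCO2 = 580 μatm

α₀ = 1 / (1 + K1/[H⁺] + K1K2/[H⁺]²) = 1 / (1 + 10^+1.83 + 10^-0.28)
   = 1 / (1 + 67.608 + 0.52481) = 1/69.133 = 0.01446
[CO2*] = α₀ × DIC = 0.01446 × 1.49 = 0.02155 mmol/L
pCO2 = [CO2*]/KH = 2.155×10^-5 / 3.715×10^-2 = 580 μatm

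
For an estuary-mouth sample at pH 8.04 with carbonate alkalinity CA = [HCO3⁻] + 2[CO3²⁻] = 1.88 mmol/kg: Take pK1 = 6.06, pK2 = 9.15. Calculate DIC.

DIC = 1.77 mmol/kg

CA = [HCO3⁻] + 2[CO3²⁻] = (α₁ + 2α₂)·DIC
At pH 8.04: [H⁺]/K1 = 10^-1.98 = 0.010471, K2/[H⁺] = 10^-1.11 = 0.077625
α₁ = 1/(1 + 0.010471 + 0.077625) = 1/1.0881 = 0.9190; α₂ = α₁·K2/[H⁺] = 0.07134
α₁ + 2α₂ = 1.0617
DIC = CA / (α₁ + 2α₂) = 1.88 / 1.0617 = 1.77 mmol/kg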